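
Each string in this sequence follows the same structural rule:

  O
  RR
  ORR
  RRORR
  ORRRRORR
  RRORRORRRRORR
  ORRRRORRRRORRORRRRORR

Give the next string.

This is a Fibonacci-style word recurrence s(k) = s(k−2)·s(k−1): e.g. O·RR = ORR.
Continuing: RRORRORRRRORR · ORRRRORRRRORRORRRRORR gives term 8.

RRORRORRRRORRORRRRORRRRORRORRRRORR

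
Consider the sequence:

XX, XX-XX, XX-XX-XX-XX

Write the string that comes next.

XX-XX-XX-XX-XX-XX-XX-XX

Every step duplicates the string with '-' between the halves.
So the next term is two copies of XX-XX-XX-XX with '-' between the halves.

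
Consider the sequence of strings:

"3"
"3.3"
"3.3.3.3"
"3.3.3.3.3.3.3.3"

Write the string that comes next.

3.3.3.3.3.3.3.3.3.3.3.3.3.3.3.3

Every step duplicates the string with '.' between the halves.
So the next term is two copies of 3.3.3.3.3.3.3.3 with '.' between the halves.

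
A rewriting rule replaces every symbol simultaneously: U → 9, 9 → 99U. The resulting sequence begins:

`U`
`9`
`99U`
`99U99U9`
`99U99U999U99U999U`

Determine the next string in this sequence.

Replace each of the 17 characters of 99U99U999U99U999U in place — 99U 99U 9 99U 99U 9 99U 99U 99U 9 99U 99U 9 99U 99U 99U 9 — and concatenate.

99U99U999U99U999U99U99U999U99U999U99U99U9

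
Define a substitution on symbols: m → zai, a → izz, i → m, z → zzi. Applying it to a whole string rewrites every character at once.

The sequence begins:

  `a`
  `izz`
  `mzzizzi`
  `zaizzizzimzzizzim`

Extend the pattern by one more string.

φ(zaizzizzimzzizzim) expands symbol-by-symbol to zzi izz m zzi zzi m zzi zzi m zai zzi zzi m zzi zzi m zai; joining the 17 pieces gives the next term.

zziizzmzzizzimzzizzimzaizzizzimzzizzimzai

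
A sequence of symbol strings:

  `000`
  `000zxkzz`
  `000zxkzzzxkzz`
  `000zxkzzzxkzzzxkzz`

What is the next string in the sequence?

The strings grow by a fixed suffix zxkzz each time.
One more step from 000zxkzzzxkzzzxkzz gives the answer.

000zxkzzzxkzzzxkzzzxkzz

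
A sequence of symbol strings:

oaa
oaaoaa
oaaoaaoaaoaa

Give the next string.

s(k+1) = s(k)·s(k) — each term doubles the last.
Doubling oaaoaaoaaoaa:

oaaoaaoaaoaaoaaoaaoaaoaa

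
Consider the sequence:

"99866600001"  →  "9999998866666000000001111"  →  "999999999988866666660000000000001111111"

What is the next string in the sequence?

99999999999999888866666666600000000000000001111111111

The n-th term is 4n-2 9's then n 8's then 2n+1 6's then 4n 0's then 3n-2 1's (n = 1, 2, …).
At n = 4 the blocks have lengths 14, 4, 9, 16, 10.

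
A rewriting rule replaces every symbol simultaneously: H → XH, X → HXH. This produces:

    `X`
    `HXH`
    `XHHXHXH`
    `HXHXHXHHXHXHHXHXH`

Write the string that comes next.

φ(HXHXHXHHXHXHHXHXH) expands symbol-by-symbol to XH HXH XH HXH XH HXH XH XH HXH XH HXH XH XH HXH XH HXH XH; joining the 17 pieces gives the next term.

XHHXHXHHXHXHHXHXHXHHXHXHHXHXHXHHXHXHHXHXH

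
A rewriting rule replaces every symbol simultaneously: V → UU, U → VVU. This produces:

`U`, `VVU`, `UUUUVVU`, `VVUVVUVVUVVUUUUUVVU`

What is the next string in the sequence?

Rewriting the 19 symbols of VVUVVUVVUVVUUUUUVVU one by one yields UU UU VVU UU UU VVU UU UU VVU UU UU VVU VVU VVU VVU VVU UU UU VVU; concatenated:

UUUUVVUUUUUVVUUUUUVVUUUUUVVUVVUVVUVVUVVUUUUUVVU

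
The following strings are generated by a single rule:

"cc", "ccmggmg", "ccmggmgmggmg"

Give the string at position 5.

The strings grow by a fixed suffix mggmg each time.
From ccmggmgmggmg, 2 further steps: ccmggmgmggmg → ccmggmgmggmgmggmg → (answer).

ccmggmgmggmgmggmgmggmg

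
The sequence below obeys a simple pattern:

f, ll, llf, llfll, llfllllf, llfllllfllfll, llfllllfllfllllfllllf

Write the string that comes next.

From term 3 onward, concatenate the last term with the second-to-last: ll·f = llf, llf·ll = llfll, …
Continuing: llfllllfllfllllfllllf · llfllllfllfll gives term 8.

llfllllfllfllllfllllfllfllllfllfll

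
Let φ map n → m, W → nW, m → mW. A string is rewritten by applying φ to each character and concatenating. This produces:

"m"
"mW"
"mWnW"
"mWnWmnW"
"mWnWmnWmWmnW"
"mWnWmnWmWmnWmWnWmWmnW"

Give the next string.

mWnWmnWmWmnWmWnWmWmnWmWnWmnWmWnWmWmnW

φ(mWnWmnWmWmnWmWnWmWmnW) expands symbol-by-symbol to mW nW m nW mW m nW mW nW mW m nW mW nW m nW mW nW mW m nW; joining the 21 pieces gives the next term.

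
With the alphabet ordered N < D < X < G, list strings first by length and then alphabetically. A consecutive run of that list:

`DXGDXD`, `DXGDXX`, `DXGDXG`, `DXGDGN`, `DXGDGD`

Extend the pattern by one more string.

DXGDGX

Treat DXGDGD as a base-4 numeral over the given alphabet and add one, carrying through any trailing G's.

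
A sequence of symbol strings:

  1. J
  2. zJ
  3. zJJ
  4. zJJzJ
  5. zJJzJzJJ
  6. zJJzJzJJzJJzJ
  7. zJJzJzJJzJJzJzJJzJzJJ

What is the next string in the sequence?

zJJzJzJJzJJzJzJJzJzJJzJJzJzJJzJJzJ

This is a Fibonacci-style word recurrence s(k) = s(k−1)·s(k−2): e.g. zJ·J = zJJ.
Continuing: zJJzJzJJzJJzJzJJzJzJJ · zJJzJzJJzJJzJ gives term 8.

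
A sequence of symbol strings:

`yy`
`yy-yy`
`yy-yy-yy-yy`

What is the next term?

yy-yy-yy-yy-yy-yy-yy-yy

s(k+1) = s(k)·-·s(k) — each term doubles the last with '-' between the halves.
One more doubling of yy-yy-yy-yy gives the answer.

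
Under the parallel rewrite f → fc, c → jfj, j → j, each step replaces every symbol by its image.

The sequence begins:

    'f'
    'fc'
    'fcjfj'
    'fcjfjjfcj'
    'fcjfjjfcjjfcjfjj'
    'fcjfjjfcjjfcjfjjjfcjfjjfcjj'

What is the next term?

fcjfjjfcjjfcjfjjjfcjfjjfcjjjfcjfjjfcjjfcjfjjj

φ(fcjfjjfcjjfcjfjjjfcjfjjfcjj) expands symbol-by-symbol to fc jfj j fc j j fc jfj j j fc jfj j fc j j j fc jfj j fc j j fc jfj j j; joining the 27 pieces gives the next term.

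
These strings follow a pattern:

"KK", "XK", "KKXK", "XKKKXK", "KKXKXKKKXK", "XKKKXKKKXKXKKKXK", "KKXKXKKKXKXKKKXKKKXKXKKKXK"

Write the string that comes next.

XKKKXKKKXKXKKKXKKKXKXKKKXKXKKKXKKKXKXKKKXK

Each term (from the third on) is the two preceding terms concatenated in order: term 3 = KK·XK = KKXK.
Continuing: XKKKXKKKXKXKKKXK · KKXKXKKKXKXKKKXKKKXKXKKKXK gives term 8.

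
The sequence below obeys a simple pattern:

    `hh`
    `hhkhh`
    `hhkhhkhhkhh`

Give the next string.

Each string is two copies of the previous one joined by 'k'.
Doubling hhkhhkhhkhh with 'k' between the halves:

hhkhhkhhkhhkhhkhhkhhkhh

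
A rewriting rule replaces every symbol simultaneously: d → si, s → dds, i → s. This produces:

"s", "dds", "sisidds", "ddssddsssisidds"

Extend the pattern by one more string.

Replace each of the 15 characters of ddssddsssisidds in place — si si dds dds si si dds dds dds s dds s si si dds — and concatenate.

sisiddsddssisiddsddsddssddsssisidds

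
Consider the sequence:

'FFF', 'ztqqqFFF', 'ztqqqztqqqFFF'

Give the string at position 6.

ztqqqztqqqztqqqztqqqztqqqFFF

Every step adds ztqqq at the front: s(k+1) = ztqqq·s(k).
From ztqqqztqqqFFF, 3 further steps: ztqqqztqqqFFF → ztqqqztqqqztqqqFFF → ztqqqztqqqztqqqztqqqFFF → (answer).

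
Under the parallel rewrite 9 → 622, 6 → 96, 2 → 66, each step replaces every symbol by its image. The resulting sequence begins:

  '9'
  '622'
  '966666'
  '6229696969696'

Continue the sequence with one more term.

Applying the rule to each of the 13 symbols of 6229696969696 gives the pieces 96 66 66 622 96 622 96 622 96 622 96 622 96, which concatenate to the answer.

9666666229662296622966229662296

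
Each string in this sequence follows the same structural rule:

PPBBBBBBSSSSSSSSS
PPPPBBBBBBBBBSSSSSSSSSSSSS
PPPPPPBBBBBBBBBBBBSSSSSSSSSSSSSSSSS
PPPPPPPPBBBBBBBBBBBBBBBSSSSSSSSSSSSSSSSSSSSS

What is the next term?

PPPPPPPPPPBBBBBBBBBBBBBBBBBBSSSSSSSSSSSSSSSSSSSSSSSSS

The n-th term is 2n-2 P's then 3n B's then 4n+1 S's, where the shown terms are n = 2, 3, 4, 5.
Setting n = 6 gives 10, 18, 25 characters in each block.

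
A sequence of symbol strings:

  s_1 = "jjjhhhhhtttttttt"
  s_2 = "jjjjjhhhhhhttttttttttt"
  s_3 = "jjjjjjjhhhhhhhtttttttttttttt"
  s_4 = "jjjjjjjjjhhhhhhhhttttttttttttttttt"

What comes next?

jjjjjjjjjjjhhhhhhhhhtttttttttttttttttttt

Term n consists of 2n-1 j's, followed by n+3 h's, followed by 3n+2 t's, where the shown terms are n = 2, 3, 4, 5.
For the next term, n = 6, so the run lengths are 11, 9, 20.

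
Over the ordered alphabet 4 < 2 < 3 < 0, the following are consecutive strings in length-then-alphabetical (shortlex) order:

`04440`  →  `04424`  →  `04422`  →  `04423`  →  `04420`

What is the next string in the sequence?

04434

The successor of 04420 increments the rightmost position that isn't already 0 and resets every position after it to 4.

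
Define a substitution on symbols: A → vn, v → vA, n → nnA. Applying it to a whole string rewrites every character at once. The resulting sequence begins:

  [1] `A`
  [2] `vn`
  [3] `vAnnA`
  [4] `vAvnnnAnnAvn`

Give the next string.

vAvnvAnnAnnAnnAvnnnAnnAvnvAnnA

Rewriting each symbol of vAvnnnAnnAvn: v→vA, A→vn, v→vA, n→nnA, n→nnA, n→nnA, A→vn, n→nnA, n→nnA, A→vn, v→vA, n→nnA, which concatenates to vA vn vA nnA nnA nnA vn nnA nnA vn vA nnA.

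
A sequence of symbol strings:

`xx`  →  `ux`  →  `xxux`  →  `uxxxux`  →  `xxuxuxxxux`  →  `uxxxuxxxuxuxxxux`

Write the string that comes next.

This is a Fibonacci-style word recurrence s(k) = s(k−2)·s(k−1): e.g. xx·ux = xxux.
The next term joins xxuxuxxxux and uxxxuxxxuxuxxxux.

xxuxuxxxuxuxxxuxxxuxuxxxux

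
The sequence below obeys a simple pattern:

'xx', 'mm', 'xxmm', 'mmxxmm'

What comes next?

xxmmmmxxmm

From term 3 onward, concatenate the second-to-last term with the last: xx·mm = xxmm, mm·xxmm = mmxxmm, …
Continuing: xxmm · mmxxmm gives term 5.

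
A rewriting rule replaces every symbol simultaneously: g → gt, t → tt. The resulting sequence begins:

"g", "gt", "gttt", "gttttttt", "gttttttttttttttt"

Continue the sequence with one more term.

Applying the rule to each of the 16 symbols of gttttttttttttttt gives the pieces gt tt tt tt tt tt tt tt tt tt tt tt tt tt tt tt, which concatenate to the answer.

gttttttttttttttttttttttttttttttt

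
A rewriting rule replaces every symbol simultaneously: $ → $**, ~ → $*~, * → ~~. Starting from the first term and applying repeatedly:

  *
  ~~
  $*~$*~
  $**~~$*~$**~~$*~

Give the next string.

Replace each of the 16 characters of $**~~$*~$**~~$*~ in place — $** ~~ ~~ $*~ $*~ $** ~~ $*~ $** ~~ ~~ $*~ $*~ $** ~~ $*~ — and concatenate.

$**~~~~$*~$*~$**~~$*~$**~~~~$*~$*~$**~~$*~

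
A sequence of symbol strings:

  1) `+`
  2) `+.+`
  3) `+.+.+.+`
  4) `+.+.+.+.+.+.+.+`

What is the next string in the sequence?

s(k+1) = s(k)·.·s(k) — each term doubles the last with '.' between the halves.
Doubling +.+.+.+.+.+.+.+ with '.' between the halves:

+.+.+.+.+.+.+.+.+.+.+.+.+.+.+.+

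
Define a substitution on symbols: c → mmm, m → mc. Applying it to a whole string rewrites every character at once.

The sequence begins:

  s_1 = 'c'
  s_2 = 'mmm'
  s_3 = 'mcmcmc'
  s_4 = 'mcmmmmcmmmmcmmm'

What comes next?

φ(mcmmmmcmmmmcmmm) expands symbol-by-symbol to mc mmm mc mc mc mc mmm mc mc mc mc mmm mc mc mc; joining the 15 pieces gives the next term.

mcmmmmcmcmcmcmmmmcmcmcmcmmmmcmcmc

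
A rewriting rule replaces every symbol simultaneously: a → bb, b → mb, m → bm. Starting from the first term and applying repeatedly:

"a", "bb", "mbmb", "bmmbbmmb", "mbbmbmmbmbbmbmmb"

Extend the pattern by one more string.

φ(mbbmbmmbmbbmbmmb) expands symbol-by-symbol to bm mb mb bm mb bm bm mb bm mb mb bm mb bm bm mb; joining the 16 pieces gives the next term.

bmmbmbbmmbbmbmmbbmmbmbbmmbbmbmmb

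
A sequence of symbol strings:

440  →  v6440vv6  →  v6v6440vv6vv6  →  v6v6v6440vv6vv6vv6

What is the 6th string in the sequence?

Every step adds v6 to the front and vv6 to the end of the previous string.
From v6v6v6440vv6vv6vv6, 2 further steps: v6v6v6440vv6vv6vv6 → v6v6v6v6440vv6vv6vv6vv6 → (answer).

v6v6v6v6v6440vv6vv6vv6vv6vv6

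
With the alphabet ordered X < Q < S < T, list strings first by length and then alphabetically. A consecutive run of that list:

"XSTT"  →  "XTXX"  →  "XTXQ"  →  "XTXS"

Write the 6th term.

Advancing 2 positions from XTXS through XTXS → XTXT reaches term 6.

XTQX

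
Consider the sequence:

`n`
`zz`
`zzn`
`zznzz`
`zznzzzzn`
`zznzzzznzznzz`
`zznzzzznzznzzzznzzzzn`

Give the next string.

zznzzzznzznzzzznzzzznzznzzzznzznzz

This is a Fibonacci-style word recurrence s(k) = s(k−1)·s(k−2): e.g. zz·n = zzn.
Continuing: zznzzzznzznzzzznzzzzn · zznzzzznzznzz gives term 8.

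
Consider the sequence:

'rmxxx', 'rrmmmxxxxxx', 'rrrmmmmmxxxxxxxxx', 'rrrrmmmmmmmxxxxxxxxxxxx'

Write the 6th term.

The n-th term is n r's then 2n-1 m's then 3n x's (n = 1, 2, …).
At n = 6 the blocks have lengths 6, 11, 18.

rrrrrrmmmmmmmmmmmxxxxxxxxxxxxxxxxxx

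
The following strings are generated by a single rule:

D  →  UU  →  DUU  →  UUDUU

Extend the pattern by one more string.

This is a Fibonacci-style word recurrence s(k) = s(k−2)·s(k−1): e.g. D·UU = DUU.
So term 5 is DUU·UUDUU.

DUUUUDUU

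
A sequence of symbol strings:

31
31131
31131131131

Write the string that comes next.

31131131131131131131131

Each string is two copies of the previous one joined by '1'.
One more doubling of 31131131131 gives the answer.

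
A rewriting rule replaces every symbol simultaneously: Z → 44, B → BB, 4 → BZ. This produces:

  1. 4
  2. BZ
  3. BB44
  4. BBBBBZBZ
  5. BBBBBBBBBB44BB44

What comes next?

φ(BBBBBBBBBB44BB44) expands symbol-by-symbol to BB BB BB BB BB BB BB BB BB BB BZ BZ BB BB BZ BZ; joining the 16 pieces gives the next term.

BBBBBBBBBBBBBBBBBBBBBZBZBBBBBZBZ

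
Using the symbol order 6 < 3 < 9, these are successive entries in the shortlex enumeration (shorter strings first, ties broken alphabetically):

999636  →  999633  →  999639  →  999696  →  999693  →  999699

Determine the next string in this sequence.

The successor of 999699 increments the rightmost position that isn't already 9 and resets every position after it to 6.

999366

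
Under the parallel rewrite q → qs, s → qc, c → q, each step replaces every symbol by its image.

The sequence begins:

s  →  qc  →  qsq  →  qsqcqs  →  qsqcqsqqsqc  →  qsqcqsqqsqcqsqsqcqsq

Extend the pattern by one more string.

Replace each of the 20 characters of qsqcqsqqsqcqsqsqcqsq in place — qs qc qs q qs qc qs qs qc qs q qs qc qs qc qs q qs qc qs — and concatenate.

qsqcqsqqsqcqsqsqcqsqqsqcqsqcqsqqsqcqs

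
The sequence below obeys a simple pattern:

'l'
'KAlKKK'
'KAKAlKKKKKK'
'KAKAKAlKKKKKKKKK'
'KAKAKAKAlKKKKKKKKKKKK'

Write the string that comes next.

Every step adds KA to the front and KKK to the end of the previous string.
Applying this once more to KAKAKAKAlKKKKKKKKKKKK:

KAKAKAKAKAlKKKKKKKKKKKKKKK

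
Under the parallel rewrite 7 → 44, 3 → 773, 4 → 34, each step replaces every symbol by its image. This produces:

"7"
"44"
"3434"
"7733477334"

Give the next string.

Apply φ to 7733477334 symbol by symbol: 7→44, 7→44, 3→773, 3→773, 4→34, 7→44, 7→44, 3→773, 3→773, 4→34; joined: 44 44 773 773 34 44 44 773 773 34.

444477377334444477377334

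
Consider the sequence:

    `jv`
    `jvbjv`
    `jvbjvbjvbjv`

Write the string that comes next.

Every step duplicates the string with 'b' between the halves.
So the next term is two copies of jvbjvbjvbjv with 'b' between the halves.

jvbjvbjvbjvbjvbjvbjvbjv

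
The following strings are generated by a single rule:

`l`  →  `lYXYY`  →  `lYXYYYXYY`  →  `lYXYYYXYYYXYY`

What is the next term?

lYXYYYXYYYXYYYXYY

The strings grow by a fixed suffix YXYY each time.
So the next term is lYXYYYXYYYXYY·YXYY.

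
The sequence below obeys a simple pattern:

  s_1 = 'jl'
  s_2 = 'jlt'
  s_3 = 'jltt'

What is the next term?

jlttt

Every step adds t to the end: s(k+1) = s(k)·t.
So the next term is jltt·t.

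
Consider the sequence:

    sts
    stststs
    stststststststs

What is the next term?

Every step duplicates the string with 't' between the halves.
Doubling stststststststs with 't' between the halves:

stststststststststststststststs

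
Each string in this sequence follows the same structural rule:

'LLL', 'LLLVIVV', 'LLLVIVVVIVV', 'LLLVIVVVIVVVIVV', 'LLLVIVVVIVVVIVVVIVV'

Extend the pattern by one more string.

LLLVIVVVIVVVIVVVIVVVIVV

Every step adds VIVV to the end: s(k+1) = s(k)·VIVV.
One more step from LLLVIVVVIVVVIVVVIVV gives the answer.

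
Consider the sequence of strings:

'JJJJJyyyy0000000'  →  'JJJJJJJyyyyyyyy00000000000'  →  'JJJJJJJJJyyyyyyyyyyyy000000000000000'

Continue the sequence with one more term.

JJJJJJJJJJJyyyyyyyyyyyyyyyy0000000000000000000

Reading off run lengths: J runs 5, 7, 9; y runs 4, 8, 12; 0 runs 7, 11, 15 — each is linear in n (n = 1, 2, …).
Setting n = 4 gives 11, 16, 19 characters in each block.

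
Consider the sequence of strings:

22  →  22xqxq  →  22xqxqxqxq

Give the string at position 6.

22xqxqxqxqxqxqxqxqxqxq

The strings grow by a fixed suffix xqxq each time.
From 22xqxqxqxq, 3 further steps: 22xqxqxqxq → 22xqxqxqxqxqxq → 22xqxqxqxqxqxqxqxq → (answer).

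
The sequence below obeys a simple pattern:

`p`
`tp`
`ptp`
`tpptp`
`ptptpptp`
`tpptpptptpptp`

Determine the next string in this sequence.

ptptpptptpptpptptpptp

Each term (from the third on) is the two preceding terms concatenated in order: term 3 = p·tp = ptp.
Continuing: ptptpptp · tpptpptptpptp gives term 7.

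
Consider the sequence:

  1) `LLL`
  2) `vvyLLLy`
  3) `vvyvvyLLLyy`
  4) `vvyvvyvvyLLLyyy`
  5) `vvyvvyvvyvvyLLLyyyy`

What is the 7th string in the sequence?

Every step adds vvy to the front and y to the end of the previous string.
From vvyvvyvvyvvyLLLyyyy, 2 further steps: vvyvvyvvyvvyLLLyyyy → vvyvvyvvyvvyvvyLLLyyyyy → (answer).

vvyvvyvvyvvyvvyvvyLLLyyyyyy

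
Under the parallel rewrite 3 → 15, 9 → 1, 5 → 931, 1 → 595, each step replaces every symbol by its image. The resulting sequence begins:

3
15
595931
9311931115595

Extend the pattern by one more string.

1155955951155955955959319311931

φ(9311931115595) expands symbol-by-symbol to 1 15 595 595 1 15 595 595 595 931 931 1 931; joining the 13 pieces gives the next term.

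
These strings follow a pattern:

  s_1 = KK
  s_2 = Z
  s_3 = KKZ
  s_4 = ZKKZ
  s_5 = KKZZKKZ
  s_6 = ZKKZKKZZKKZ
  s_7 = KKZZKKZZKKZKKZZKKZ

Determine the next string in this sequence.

This is a Fibonacci-style word recurrence s(k) = s(k−2)·s(k−1): e.g. KK·Z = KKZ.
Continuing: ZKKZKKZZKKZ · KKZZKKZZKKZKKZZKKZ gives term 8.

ZKKZKKZZKKZKKZZKKZZKKZKKZZKKZ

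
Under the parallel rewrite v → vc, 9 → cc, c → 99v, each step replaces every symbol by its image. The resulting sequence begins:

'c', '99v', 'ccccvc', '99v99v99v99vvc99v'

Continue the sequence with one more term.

Replace each of the 17 characters of 99v99v99v99vvc99v in place — cc cc vc cc cc vc cc cc vc cc cc vc vc 99v cc cc vc — and concatenate.

ccccvcccccvcccccvcccccvcvc99vccccvc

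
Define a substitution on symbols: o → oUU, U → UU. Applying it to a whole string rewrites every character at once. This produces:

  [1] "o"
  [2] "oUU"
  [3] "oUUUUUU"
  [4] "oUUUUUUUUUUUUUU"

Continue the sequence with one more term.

Replace each of the 15 characters of oUUUUUUUUUUUUUU in place — oUU UU UU UU UU UU UU UU UU UU UU UU UU UU UU — and concatenate.

oUUUUUUUUUUUUUUUUUUUUUUUUUUUUUU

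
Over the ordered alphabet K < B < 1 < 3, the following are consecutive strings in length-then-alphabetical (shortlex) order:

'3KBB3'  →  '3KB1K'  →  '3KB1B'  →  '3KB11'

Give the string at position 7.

Stepping forward 3 times from 3KB11: 3KB11 → 3KB13 → 3KB3K, then the target.

3KB3B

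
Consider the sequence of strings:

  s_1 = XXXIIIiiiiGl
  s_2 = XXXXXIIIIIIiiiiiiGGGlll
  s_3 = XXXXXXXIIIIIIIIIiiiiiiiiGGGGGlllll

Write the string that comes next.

XXXXXXXXXIIIIIIIIIIIIiiiiiiiiiiGGGGGGGlllllll

Each string has the form X^{2n+1} I^{3n} i^{2n+2} G^{2n-1} l^{2n-1} (n = 1, 2, …).
For the next term, n = 4, so the run lengths are 9, 12, 10, 7, 7.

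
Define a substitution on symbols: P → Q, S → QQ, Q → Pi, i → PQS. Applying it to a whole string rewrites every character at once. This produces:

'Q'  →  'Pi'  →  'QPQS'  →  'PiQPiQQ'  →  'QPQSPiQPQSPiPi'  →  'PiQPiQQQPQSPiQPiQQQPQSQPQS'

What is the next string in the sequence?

Applying the rule to each of the 26 symbols of PiQPiQQQPQSPiQPiQQQPQSQPQS gives the pieces Q PQS Pi Q PQS Pi Pi Pi Q Pi QQ Q PQS Pi Q PQS Pi Pi Pi Q Pi QQ Pi Q Pi QQ, which concatenate to the answer.

QPQSPiQPQSPiPiPiQPiQQQPQSPiQPQSPiPiPiQPiQQPiQPiQQ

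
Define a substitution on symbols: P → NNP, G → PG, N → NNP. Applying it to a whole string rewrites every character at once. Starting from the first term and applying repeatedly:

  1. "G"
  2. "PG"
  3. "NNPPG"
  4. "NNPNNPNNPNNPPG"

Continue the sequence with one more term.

Replace each of the 14 characters of NNPNNPNNPNNPPG in place — NNP NNP NNP NNP NNP NNP NNP NNP NNP NNP NNP NNP NNP PG — and concatenate.

NNPNNPNNPNNPNNPNNPNNPNNPNNPNNPNNPNNPNNPPG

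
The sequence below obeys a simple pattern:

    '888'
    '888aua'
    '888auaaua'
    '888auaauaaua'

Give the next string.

Each term is the previous one with aua appended.
Applying this once more to 888auaauaaua:

888auaauaauaaua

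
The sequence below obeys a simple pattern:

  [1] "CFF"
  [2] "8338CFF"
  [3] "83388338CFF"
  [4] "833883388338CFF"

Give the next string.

8338833883388338CFF

Each term is the previous one with 8338 prepended.
One more step from 833883388338CFF gives the answer.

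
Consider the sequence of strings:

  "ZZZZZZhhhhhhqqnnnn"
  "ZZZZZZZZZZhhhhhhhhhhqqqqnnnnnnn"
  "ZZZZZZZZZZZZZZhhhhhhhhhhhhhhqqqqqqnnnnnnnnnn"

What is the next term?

The n-th term is 4n+2 Z's then 4n+2 h's then 2n q's then 3n+1 n's (n = 1, 2, …).
For the next term, n = 4, so the run lengths are 18, 18, 8, 13.

ZZZZZZZZZZZZZZZZZZhhhhhhhhhhhhhhhhhhqqqqqqqqnnnnnnnnnnnnn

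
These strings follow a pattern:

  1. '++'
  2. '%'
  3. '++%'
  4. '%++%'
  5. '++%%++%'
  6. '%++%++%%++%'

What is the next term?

++%%++%%++%++%%++%

This is a Fibonacci-style word recurrence s(k) = s(k−2)·s(k−1): e.g. ++·% = ++%.
The next term joins ++%%++% and %++%++%%++%.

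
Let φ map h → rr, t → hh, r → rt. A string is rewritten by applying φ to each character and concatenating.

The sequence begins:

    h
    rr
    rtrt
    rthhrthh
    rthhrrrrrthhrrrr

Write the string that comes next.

Replace each of the 16 characters of rthhrrrrrthhrrrr in place — rt hh rr rr rt rt rt rt rt hh rr rr rt rt rt rt — and concatenate.

rthhrrrrrtrtrtrtrthhrrrrrtrtrtrt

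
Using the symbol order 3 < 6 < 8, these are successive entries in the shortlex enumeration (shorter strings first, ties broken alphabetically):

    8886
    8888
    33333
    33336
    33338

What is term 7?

Continuing the enumeration 2 steps past 33338: 33338 → 33363 → (answer).

33366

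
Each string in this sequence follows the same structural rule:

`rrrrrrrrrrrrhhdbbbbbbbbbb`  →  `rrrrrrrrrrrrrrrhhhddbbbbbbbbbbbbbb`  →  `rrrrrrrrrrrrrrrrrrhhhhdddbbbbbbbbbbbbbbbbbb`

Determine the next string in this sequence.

Reading off run lengths: r runs 12, 15, 18; h runs 2, 3, 4; d runs 1, 2, 3; b runs 10, 14, 18 — each is linear in n, where the shown terms are n = 3, 4, 5.
For the next term, n = 6, so the run lengths are 21, 5, 4, 22.

rrrrrrrrrrrrrrrrrrrrrhhhhhddddbbbbbbbbbbbbbbbbbbbbbb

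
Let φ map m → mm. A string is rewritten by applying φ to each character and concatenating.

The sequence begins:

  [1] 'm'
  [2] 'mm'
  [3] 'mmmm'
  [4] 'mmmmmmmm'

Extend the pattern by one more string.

mmmmmmmmmmmmmmmm

Expanding mmmmmmmm: m→mm, m→mm, m→mm, m→mm, m→mm, m→mm, m→mm, m→mm. Concatenated: mm mm mm mm mm mm mm mm.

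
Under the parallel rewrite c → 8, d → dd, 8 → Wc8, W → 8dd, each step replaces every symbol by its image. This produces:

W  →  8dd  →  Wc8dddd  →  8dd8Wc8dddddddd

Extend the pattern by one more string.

Wc8ddddWc88dd8Wc8dddddddddddddddd

φ(8dd8Wc8dddddddd) expands symbol-by-symbol to Wc8 dd dd Wc8 8dd 8 Wc8 dd dd dd dd dd dd dd dd; joining the 15 pieces gives the next term.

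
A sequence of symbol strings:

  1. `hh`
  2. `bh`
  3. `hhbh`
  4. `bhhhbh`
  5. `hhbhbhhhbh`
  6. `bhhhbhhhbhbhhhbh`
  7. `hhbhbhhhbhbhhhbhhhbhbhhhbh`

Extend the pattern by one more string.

bhhhbhhhbhbhhhbhhhbhbhhhbhbhhhbhhhbhbhhhbh

From term 3 onward, concatenate the second-to-last term with the last: hh·bh = hhbh, bh·hhbh = bhhhbh, …
So term 8 is bhhhbhhhbhbhhhbh·hhbhbhhhbhbhhhbhhhbhbhhhbh.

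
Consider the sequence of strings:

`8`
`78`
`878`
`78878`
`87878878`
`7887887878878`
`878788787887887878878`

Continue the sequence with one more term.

From term 3 onward, concatenate the second-to-last term with the last: 8·78 = 878, 78·878 = 78878, …
Continuing: 7887887878878 · 878788787887887878878 gives term 8.

7887887878878878788787887887878878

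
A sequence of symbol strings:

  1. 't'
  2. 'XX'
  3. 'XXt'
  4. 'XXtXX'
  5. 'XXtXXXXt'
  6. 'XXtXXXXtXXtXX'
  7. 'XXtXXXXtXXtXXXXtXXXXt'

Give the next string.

Each term (from the third on) is the previous term followed by the one before it: term 3 = XX·t = XXt.
So term 8 is XXtXXXXtXXtXXXXtXXXXt·XXtXXXXtXXtXX.

XXtXXXXtXXtXXXXtXXXXtXXtXXXXtXXtXX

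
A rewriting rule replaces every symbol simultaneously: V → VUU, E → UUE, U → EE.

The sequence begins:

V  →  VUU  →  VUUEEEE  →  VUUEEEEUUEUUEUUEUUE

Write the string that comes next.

VUUEEEEUUEUUEUUEUUEEEEEUUEEEEEUUEEEEEUUEEEEEUUE

Replace each of the 19 characters of VUUEEEEUUEUUEUUEUUE in place — VUU EE EE UUE UUE UUE UUE EE EE UUE EE EE UUE EE EE UUE EE EE UUE — and concatenate.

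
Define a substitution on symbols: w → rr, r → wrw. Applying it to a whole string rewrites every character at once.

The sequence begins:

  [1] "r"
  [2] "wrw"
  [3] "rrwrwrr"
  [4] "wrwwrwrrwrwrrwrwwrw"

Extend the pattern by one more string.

rrwrwrrrrwrwrrwrwwrwrrwrwrrwrwwrwrrwrwrrrrwrwrr

Replace each of the 19 characters of wrwwrwrrwrwrrwrwwrw in place — rr wrw rr rr wrw rr wrw wrw rr wrw rr wrw wrw rr wrw rr rr wrw rr — and concatenate.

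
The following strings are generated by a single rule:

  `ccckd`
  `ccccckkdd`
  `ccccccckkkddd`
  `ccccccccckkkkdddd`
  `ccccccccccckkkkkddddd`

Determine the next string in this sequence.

ccccccccccccckkkkkkdddddd

Reading off run lengths: c runs 3, 5, 7, 9, 11; k runs 1, 2, 3, 4, 5; d runs 1, 2, 3, 4, 5 — each is linear in n (n = 1, 2, …).
For the next term, n = 6, so the run lengths are 13, 6, 6.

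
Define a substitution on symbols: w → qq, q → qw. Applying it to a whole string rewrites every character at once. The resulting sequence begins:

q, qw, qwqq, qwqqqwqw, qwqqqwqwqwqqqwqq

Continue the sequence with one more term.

Rewriting the 16 symbols of qwqqqwqwqwqqqwqq one by one yields qw qq qw qw qw qq qw qq qw qq qw qw qw qq qw qw; concatenated:

qwqqqwqwqwqqqwqqqwqqqwqwqwqqqwqw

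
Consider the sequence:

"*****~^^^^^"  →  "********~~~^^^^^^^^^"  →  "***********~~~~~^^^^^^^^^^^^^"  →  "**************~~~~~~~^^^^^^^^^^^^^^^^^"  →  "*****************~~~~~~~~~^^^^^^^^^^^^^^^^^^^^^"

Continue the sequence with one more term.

********************~~~~~~~~~~~^^^^^^^^^^^^^^^^^^^^^^^^^

The n-th term is 3n+2 *'s then 2n-1 ~'s then 4n+1 ^'s (n = 1, 2, …).
Setting n = 6 gives 20, 11, 25 characters in each block.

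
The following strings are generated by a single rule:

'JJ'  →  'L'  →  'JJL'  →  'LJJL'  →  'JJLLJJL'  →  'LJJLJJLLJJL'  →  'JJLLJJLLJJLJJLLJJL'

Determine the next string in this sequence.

LJJLJJLLJJLJJLLJJLLJJLJJLLJJL

From term 3 onward, concatenate the second-to-last term with the last: JJ·L = JJL, L·JJL = LJJL, …
So term 8 is LJJLJJLLJJL·JJLLJJLLJJLJJLLJJL.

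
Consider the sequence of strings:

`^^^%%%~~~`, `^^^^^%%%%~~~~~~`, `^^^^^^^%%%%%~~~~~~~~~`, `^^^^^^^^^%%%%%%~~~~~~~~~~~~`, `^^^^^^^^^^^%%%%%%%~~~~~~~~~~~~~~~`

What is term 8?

Each string has the form ^^{2n+1} %^{n+2} ~^{3n} (n = 1, 2, …).
For term 8, n = 8, so the run lengths are 17, 10, 24.

^^^^^^^^^^^^^^^^^%%%%%%%%%%~~~~~~~~~~~~~~~~~~~~~~~~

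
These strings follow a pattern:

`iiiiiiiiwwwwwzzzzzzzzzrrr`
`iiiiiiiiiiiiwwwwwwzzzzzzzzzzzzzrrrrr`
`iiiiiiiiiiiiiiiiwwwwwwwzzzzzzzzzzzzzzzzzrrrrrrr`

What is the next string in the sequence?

iiiiiiiiiiiiiiiiiiiiwwwwwwwwzzzzzzzzzzzzzzzzzzzzzrrrrrrrrr

Reading off run lengths: i runs 8, 12, 16; w runs 5, 6, 7; z runs 9, 13, 17; r runs 3, 5, 7 — each is linear in n, where the shown terms are n = 2, 3, 4.
Setting n = 5 gives 20, 8, 21, 9 characters in each block.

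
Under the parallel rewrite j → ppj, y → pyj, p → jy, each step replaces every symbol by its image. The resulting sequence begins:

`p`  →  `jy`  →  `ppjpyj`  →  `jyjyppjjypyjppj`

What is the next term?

ppjpyjppjpyjjyjyppjppjpyjjypyjppjjyjyppj

Applying the rule to each of the 15 symbols of jyjyppjjypyjppj gives the pieces ppj pyj ppj pyj jy jy ppj ppj pyj jy pyj ppj jy jy ppj, which concatenate to the answer.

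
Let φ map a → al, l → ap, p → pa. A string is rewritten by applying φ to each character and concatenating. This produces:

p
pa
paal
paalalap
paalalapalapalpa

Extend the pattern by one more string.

paalalapalapalpaalapalpaalappaal

φ(paalalapalapalpa) expands symbol-by-symbol to pa al al ap al ap al pa al ap al pa al ap pa al; joining the 16 pieces gives the next term.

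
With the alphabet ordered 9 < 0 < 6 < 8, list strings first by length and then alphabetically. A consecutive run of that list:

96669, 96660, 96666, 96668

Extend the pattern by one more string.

96689

Treat 96668 as a base-4 numeral over the given alphabet and add one, carrying through any trailing 8's.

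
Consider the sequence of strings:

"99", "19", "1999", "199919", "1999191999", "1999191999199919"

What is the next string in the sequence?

This is a Fibonacci-style word recurrence s(k) = s(k−1)·s(k−2): e.g. 19·99 = 1999.
Continuing: 1999191999199919 · 1999191999 gives term 7.

19991919991999191999191999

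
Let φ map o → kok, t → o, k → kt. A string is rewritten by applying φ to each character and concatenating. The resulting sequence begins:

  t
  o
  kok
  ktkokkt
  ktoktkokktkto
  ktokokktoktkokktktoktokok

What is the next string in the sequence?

Rewriting the 25 symbols of ktokokktoktkokktktoktokok one by one yields kt o kok kt kok kt kt o kok kt o kt kok kt kt o kt o kok kt o kok kt kok kt; concatenated:

ktokokktkokktktokokktoktkokktktoktokokktokokktkokkt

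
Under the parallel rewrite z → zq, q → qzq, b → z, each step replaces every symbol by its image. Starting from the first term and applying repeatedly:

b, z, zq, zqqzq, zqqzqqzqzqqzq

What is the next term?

Rewriting the 13 symbols of zqqzqqzqzqqzq one by one yields zq qzq qzq zq qzq qzq zq qzq zq qzq qzq zq qzq; concatenated:

zqqzqqzqzqqzqqzqzqqzqzqqzqqzqzqqzq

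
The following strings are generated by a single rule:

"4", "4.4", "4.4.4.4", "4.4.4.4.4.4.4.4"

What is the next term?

s(k+1) = s(k)·.·s(k) — each term doubles the last with '.' between the halves.
Doubling 4.4.4.4.4.4.4.4 with '.' between the halves:

4.4.4.4.4.4.4.4.4.4.4.4.4.4.4.4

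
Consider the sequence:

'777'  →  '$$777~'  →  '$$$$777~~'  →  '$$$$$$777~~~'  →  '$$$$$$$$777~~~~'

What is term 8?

$$$$$$$$$$$$$$777~~~~~~~

s(k+1) = $$·s(k)·~, so each term gains $$ as a prefix and ~ as a suffix.
From $$$$$$$$777~~~~, 3 further steps: $$$$$$$$777~~~~ → $$$$$$$$$$777~~~~~ → $$$$$$$$$$$$777~~~~~~ → (answer).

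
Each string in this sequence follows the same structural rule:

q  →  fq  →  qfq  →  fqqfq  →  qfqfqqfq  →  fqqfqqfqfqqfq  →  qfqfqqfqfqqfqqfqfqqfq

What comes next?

From term 3 onward, concatenate the second-to-last term with the last: q·fq = qfq, fq·qfq = fqqfq, …
Continuing: fqqfqqfqfqqfq · qfqfqqfqfqqfqqfqfqqfq gives term 8.

fqqfqqfqfqqfqqfqfqqfqfqqfqqfqfqqfq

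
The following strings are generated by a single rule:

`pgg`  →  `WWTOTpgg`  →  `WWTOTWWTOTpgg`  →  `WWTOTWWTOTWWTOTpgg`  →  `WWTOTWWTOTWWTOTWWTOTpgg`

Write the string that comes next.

The strings grow by a fixed prefix WWTOT each time.
One more step from WWTOTWWTOTWWTOTWWTOTpgg gives the answer.

WWTOTWWTOTWWTOTWWTOTWWTOTpgg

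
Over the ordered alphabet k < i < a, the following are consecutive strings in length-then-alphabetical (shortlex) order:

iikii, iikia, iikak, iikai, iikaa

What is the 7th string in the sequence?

Advancing 2 positions from iikaa through iikaa → iiikk reaches term 7.

iiiki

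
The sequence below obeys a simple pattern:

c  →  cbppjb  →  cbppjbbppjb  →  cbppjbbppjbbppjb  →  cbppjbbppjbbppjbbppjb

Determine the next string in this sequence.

cbppjbbppjbbppjbbppjbbppjb

Each term is the previous one with bppjb appended.
So the next term is cbppjbbppjbbppjbbppjb·bppjb.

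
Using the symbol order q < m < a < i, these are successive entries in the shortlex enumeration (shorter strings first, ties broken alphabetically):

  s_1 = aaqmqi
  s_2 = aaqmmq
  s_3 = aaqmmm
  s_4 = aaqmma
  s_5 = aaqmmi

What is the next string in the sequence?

Find the rightmost character of aaqmmi below i, bump it to the next letter, and reset everything to its right to q.

aaqmaq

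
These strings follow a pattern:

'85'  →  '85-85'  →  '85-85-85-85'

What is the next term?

s(k+1) = s(k)·-·s(k) — each term doubles the last with '-' between the halves.
One more doubling of 85-85-85-85 gives the answer.

85-85-85-85-85-85-85-85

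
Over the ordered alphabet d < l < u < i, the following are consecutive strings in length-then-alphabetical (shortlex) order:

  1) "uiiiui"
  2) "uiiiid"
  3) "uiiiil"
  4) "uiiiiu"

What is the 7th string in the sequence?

Advancing 3 positions from uiiiiu through uiiiiu → uiiiii → iddddd reaches term 7.

iddddl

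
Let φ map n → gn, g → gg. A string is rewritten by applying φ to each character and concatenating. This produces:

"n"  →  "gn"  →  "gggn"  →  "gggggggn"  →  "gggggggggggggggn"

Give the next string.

Rewriting the 16 symbols of gggggggggggggggn one by one yields gg gg gg gg gg gg gg gg gg gg gg gg gg gg gg gn; concatenated:

gggggggggggggggggggggggggggggggn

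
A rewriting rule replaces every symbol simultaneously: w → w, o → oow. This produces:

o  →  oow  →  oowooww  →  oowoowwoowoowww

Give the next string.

Rewriting the 15 symbols of oowoowwoowoowww one by one yields oow oow w oow oow w w oow oow w oow oow w w w; concatenated:

oowoowwoowoowwwoowoowwoowoowwww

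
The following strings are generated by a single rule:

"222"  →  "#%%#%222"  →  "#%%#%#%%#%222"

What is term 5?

#%%#%#%%#%#%%#%#%%#%222

Each term is the previous one with #%%#% prepended.
From #%%#%#%%#%222, 2 further steps: #%%#%#%%#%222 → #%%#%#%%#%#%%#%222 → (answer).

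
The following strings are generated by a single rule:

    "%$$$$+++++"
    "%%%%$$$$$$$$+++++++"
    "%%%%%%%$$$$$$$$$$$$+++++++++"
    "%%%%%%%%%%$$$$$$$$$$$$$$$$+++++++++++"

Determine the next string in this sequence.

%%%%%%%%%%%%%$$$$$$$$$$$$$$$$$$$$+++++++++++++

Reading off run lengths: % runs 1, 4, 7, 10; $ runs 4, 8, 12, 16; + runs 5, 7, 9, 11 — each is linear in n (n = 1, 2, …).
For the next term, n = 5, so the run lengths are 13, 20, 13.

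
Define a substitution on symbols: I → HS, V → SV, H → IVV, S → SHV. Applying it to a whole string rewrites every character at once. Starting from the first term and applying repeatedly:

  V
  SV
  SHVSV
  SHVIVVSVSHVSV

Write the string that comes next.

φ(SHVIVVSVSHVSV) expands symbol-by-symbol to SHV IVV SV HS SV SV SHV SV SHV IVV SV SHV SV; joining the 13 pieces gives the next term.

SHVIVVSVHSSVSVSHVSVSHVIVVSVSHVSV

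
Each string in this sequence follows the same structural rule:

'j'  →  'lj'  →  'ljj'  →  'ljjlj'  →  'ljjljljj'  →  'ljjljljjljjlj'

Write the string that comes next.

ljjljljjljjljljjljljj

From term 3 onward, concatenate the last term with the second-to-last: lj·j = ljj, ljj·lj = ljjlj, …
So term 7 is ljjljljjljjlj·ljjljljj.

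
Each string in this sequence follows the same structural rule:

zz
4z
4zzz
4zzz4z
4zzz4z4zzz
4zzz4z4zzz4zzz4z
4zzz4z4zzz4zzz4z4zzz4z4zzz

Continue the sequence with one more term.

4zzz4z4zzz4zzz4z4zzz4z4zzz4zzz4z4zzz4zzz4z

From term 3 onward, concatenate the last term with the second-to-last: 4z·zz = 4zzz, 4zzz·4z = 4zzz4z, …
Continuing: 4zzz4z4zzz4zzz4z4zzz4z4zzz · 4zzz4z4zzz4zzz4z gives term 8.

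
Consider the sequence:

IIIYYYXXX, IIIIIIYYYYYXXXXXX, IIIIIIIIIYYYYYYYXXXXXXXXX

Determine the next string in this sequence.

IIIIIIIIIIIIYYYYYYYYYXXXXXXXXXXXX

Term n consists of 3n I's, followed by 2n+1 Y's, followed by 3n X's (n = 1, 2, …).
At n = 4 the blocks have lengths 12, 9, 12.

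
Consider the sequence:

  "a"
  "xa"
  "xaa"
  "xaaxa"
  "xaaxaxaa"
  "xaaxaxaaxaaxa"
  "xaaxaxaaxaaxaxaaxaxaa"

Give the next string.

xaaxaxaaxaaxaxaaxaxaaxaaxaxaaxaaxa

Each term (from the third on) is the previous term followed by the one before it: term 3 = xa·a = xaa.
Continuing: xaaxaxaaxaaxaxaaxaxaa · xaaxaxaaxaaxa gives term 8.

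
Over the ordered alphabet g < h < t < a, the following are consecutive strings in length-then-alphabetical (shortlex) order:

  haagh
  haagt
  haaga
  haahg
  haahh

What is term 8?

haatg

Continuing the enumeration 3 steps past haahh: haahh → haaht → haaha → (answer).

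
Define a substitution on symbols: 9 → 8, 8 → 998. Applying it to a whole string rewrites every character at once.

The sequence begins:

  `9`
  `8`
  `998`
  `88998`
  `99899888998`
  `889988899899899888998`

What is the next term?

9989988899899899888998889988899899899888998

Applying the rule to each of the 21 symbols of 889988899899899888998 gives the pieces 998 998 8 8 998 998 998 8 8 998 8 8 998 8 8 998 998 998 8 8 998, which concatenate to the answer.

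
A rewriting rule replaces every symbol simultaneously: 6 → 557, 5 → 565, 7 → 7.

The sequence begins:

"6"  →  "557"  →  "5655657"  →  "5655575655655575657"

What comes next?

Applying the rule to each of the 19 symbols of 5655575655655575657 gives the pieces 565 557 565 565 565 7 565 557 565 565 557 565 565 565 7 565 557 565 7, which concatenate to the answer.

565557565565565756555756556555756556556575655575657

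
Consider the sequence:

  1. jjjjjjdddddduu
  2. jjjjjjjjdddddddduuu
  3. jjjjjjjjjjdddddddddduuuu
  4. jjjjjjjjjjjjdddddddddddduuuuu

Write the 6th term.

jjjjjjjjjjjjjjjjdddddddddddddddduuuuuuu

The n-th term is 2n+2 j's then 2n+2 d's then n u's, where the shown terms are n = 2, 3, 4, 5.
Setting n = 7 gives 16, 16, 7 characters in each block.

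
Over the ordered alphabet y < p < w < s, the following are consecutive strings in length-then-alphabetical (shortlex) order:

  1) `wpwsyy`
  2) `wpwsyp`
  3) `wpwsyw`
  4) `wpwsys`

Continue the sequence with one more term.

wpwspy

The successor of wpwsys increments the rightmost position that isn't already s and resets every position after it to y.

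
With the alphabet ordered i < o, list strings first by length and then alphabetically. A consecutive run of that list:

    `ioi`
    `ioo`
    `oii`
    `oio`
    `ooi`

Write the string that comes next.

ooo

Treat ooi as a base-2 numeral over the given alphabet and add one, carrying through any trailing o's.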